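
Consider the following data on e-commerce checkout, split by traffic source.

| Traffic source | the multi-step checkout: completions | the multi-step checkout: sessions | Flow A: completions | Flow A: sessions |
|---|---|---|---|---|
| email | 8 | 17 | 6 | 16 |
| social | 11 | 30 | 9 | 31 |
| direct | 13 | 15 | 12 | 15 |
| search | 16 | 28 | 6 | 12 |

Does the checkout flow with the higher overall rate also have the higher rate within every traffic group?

Email: the multi-step checkout 8/17 = 47.1%, Flow A 6/16 = 37.5% → the multi-step checkout
Social: the multi-step checkout 11/30 = 36.7%, Flow A 9/31 = 29.0% → the multi-step checkout
Direct: the multi-step checkout 13/15 = 86.7%, Flow A 12/15 = 80.0% → the multi-step checkout
Search: the multi-step checkout 16/28 = 57.1%, Flow A 6/12 = 50.0% → the multi-step checkout
Overall: the multi-step checkout 48/90 = 53.3%, Flow A 33/74 = 44.6% → the multi-step checkout
The multi-step checkout wins overall and in every traffic group — no reversal.

Yes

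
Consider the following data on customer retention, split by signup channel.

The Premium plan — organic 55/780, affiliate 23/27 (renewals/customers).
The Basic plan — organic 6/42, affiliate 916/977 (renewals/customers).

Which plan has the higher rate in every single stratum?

Organic: the Premium plan 55/780 = 7.1%, the Basic plan 6/42 = 14.3% → the Basic plan
Affiliate: the Premium plan 23/27 = 85.2%, the Basic plan 916/977 = 93.8% → the Basic plan
The Basic plan has the higher rate in both groups.

the Basic plan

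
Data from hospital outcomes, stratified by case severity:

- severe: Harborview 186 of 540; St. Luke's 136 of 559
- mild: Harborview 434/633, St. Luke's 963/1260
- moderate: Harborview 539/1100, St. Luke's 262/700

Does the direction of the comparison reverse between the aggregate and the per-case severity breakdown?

No

Severe: Harborview 186/540 = 34.4%, St. Luke's 136/559 = 24.3% → Harborview
Mild: Harborview 434/633 = 68.6%, St. Luke's 963/1260 = 76.4% → St. Luke's
Moderate: Harborview 539/1100 = 49.0%, St. Luke's 262/700 = 37.4% → Harborview
Overall: Harborview 1159/2273 = 51.0%, St. Luke's 1361/2519 = 54.0% → St. Luke's
Neither sweeps: Harborview wins 2 of 3 groups, St. Luke's wins 1. St. Luke's wins overall but not every group — no Simpson reversal.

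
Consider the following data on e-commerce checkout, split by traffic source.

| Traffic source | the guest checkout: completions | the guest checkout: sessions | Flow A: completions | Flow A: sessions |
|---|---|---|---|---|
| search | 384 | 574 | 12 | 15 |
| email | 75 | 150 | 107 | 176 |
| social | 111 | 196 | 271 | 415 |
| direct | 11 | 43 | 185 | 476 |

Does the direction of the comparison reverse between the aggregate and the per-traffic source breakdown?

Search: the guest checkout 384/574 = 66.9%, Flow A 12/15 = 80.0% → Flow A
Email: the guest checkout 75/150 = 50.0%, Flow A 107/176 = 60.8% → Flow A
Social: the guest checkout 111/196 = 56.6%, Flow A 271/415 = 65.3% → Flow A
Direct: the guest checkout 11/43 = 25.6%, Flow A 185/476 = 38.9% → Flow A
Overall: the guest checkout 581/963 = 60.3%, Flow A 575/1082 = 53.1% → the guest checkout
Flow A wins each traffic group but the guest checkout wins overall — the comparison reverses. Flow A's sessions skew toward direct, which has a lower base rate.

Yes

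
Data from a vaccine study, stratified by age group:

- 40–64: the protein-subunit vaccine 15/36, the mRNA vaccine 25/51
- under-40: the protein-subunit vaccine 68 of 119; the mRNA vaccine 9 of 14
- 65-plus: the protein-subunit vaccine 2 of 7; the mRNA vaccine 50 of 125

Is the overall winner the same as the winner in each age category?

40–64: the protein-subunit vaccine 15/36 = 41.7%, the mRNA vaccine 25/51 = 49.0% → the mRNA vaccine
Under-40: the protein-subunit vaccine 68/119 = 57.1%, the mRNA vaccine 9/14 = 64.3% → the mRNA vaccine
65-plus: the protein-subunit vaccine 2/7 = 28.6%, the mRNA vaccine 50/125 = 40.0% → the mRNA vaccine
Overall: the protein-subunit vaccine 85/162 = 52.5%, the mRNA vaccine 84/190 = 44.2% → the protein-subunit vaccine
The mRNA vaccine wins each age group but the protein-subunit vaccine wins overall — the comparison reverses. The mRNA vaccine's recipients skew toward 65-plus, which has a lower base rate.

No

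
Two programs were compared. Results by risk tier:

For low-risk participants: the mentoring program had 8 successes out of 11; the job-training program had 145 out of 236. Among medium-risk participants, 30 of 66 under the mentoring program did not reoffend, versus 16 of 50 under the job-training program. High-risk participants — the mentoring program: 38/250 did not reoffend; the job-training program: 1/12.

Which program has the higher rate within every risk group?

Low-risk: the mentoring program 8/11 = 72.7%, the job-training program 145/236 = 61.4% → the mentoring program
Medium-risk: the mentoring program 30/66 = 45.5%, the job-training program 16/50 = 32.0% → the mentoring program
High-risk: the mentoring program 38/250 = 15.2%, the job-training program 1/12 = 8.3% → the mentoring program
The mentoring program has the higher rate in all 3 groups.

the mentoring program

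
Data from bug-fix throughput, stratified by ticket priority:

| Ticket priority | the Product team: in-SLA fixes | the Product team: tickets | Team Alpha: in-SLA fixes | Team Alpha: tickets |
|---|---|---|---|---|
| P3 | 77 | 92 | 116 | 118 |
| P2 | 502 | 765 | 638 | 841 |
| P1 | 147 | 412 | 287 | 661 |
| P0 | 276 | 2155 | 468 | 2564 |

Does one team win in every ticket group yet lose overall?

P3: the Product team 77/92 = 83.7%, Team Alpha 116/118 = 98.3% → Team Alpha
P2: the Product team 502/765 = 65.6%, Team Alpha 638/841 = 75.9% → Team Alpha
P1: the Product team 147/412 = 35.7%, Team Alpha 287/661 = 43.4% → Team Alpha
P0: the Product team 276/2155 = 12.8%, Team Alpha 468/2564 = 18.3% → Team Alpha
Overall: the Product team 1002/3424 = 29.3%, Team Alpha 1509/4184 = 36.1% → Team Alpha
Team Alpha wins overall and in every ticket group — no reversal.

No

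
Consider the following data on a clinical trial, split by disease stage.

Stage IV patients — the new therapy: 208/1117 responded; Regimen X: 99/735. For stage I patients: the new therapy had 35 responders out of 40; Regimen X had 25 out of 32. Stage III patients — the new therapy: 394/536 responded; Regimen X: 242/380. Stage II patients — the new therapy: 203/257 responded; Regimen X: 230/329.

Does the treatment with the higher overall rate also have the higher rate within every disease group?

Stage IV: the new therapy 208/1117 = 18.6%, Regimen X 99/735 = 13.5% → the new therapy
Stage I: the new therapy 35/40 = 87.5%, Regimen X 25/32 = 78.1% → the new therapy
Stage III: the new therapy 394/536 = 73.5%, Regimen X 242/380 = 63.7% → the new therapy
Stage II: the new therapy 203/257 = 79.0%, Regimen X 230/329 = 69.9% → the new therapy
Overall: the new therapy 840/1950 = 43.1%, Regimen X 596/1476 = 40.4% → the new therapy
The new therapy wins overall and in every disease group — no reversal.

Yes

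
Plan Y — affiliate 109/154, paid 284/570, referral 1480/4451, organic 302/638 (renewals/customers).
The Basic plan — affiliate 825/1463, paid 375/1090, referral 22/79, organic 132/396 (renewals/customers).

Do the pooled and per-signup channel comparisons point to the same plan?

No

Affiliate: Plan Y 109/154 = 70.8%, the Basic plan 825/1463 = 56.4% → Plan Y
Paid: Plan Y 284/570 = 49.8%, the Basic plan 375/1090 = 34.4% → Plan Y
Referral: Plan Y 1480/4451 = 33.3%, the Basic plan 22/79 = 27.8% → Plan Y
Organic: Plan Y 302/638 = 47.3%, the Basic plan 132/396 = 33.3% → Plan Y
Overall: Plan Y 2175/5813 = 37.4%, the Basic plan 1354/3028 = 44.7% → the Basic plan
Plan Y wins each signup group but the Basic plan wins overall — the comparison reverses. Plan Y's customers skew toward referral, which has a lower base rate.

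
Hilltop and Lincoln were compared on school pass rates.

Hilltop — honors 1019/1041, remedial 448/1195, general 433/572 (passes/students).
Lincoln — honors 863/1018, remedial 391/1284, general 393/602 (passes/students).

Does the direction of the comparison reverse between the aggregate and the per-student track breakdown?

No

Honors: Hilltop 1019/1041 = 97.9%, Lincoln 863/1018 = 84.8% → Hilltop
Remedial: Hilltop 448/1195 = 37.5%, Lincoln 391/1284 = 30.5% → Hilltop
General: Hilltop 433/572 = 75.7%, Lincoln 393/602 = 65.3% → Hilltop
Overall: Hilltop 1900/2808 = 67.7%, Lincoln 1647/2904 = 56.7% → Hilltop
Hilltop wins overall and in every student group — no reversal.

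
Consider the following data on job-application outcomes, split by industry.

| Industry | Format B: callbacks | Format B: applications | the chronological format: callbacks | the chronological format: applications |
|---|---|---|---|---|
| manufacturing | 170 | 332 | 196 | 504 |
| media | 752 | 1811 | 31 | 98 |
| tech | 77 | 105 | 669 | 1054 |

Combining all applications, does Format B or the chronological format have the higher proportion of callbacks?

the chronological format

Manufacturing: Format B 170/332 = 51.2%, the chronological format 196/504 = 38.9% → Format B
Media: Format B 752/1811 = 41.5%, the chronological format 31/98 = 31.6% → Format B
Tech: Format B 77/105 = 73.3%, the chronological format 669/1054 = 63.5% → Format B
Overall: Format B 999/2248 = 44.4%, the chronological format 896/1656 = 54.1% → the chronological format
(Format B wins every industry group but the chronological format wins overall — Format B's applications skew toward the low-rate media group.)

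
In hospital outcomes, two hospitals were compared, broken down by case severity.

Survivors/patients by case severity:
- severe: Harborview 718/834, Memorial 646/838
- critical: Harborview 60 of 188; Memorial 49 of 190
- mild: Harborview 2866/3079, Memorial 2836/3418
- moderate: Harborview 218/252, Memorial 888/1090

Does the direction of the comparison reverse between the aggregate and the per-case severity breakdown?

No

Severe: Harborview 718/834 = 86.1%, Memorial 646/838 = 77.1% → Harborview
Critical: Harborview 60/188 = 31.9%, Memorial 49/190 = 25.8% → Harborview
Mild: Harborview 2866/3079 = 93.1%, Memorial 2836/3418 = 83.0% → Harborview
Moderate: Harborview 218/252 = 86.5%, Memorial 888/1090 = 81.5% → Harborview
Overall: Harborview 3862/4353 = 88.7%, Memorial 4419/5536 = 79.8% → Harborview
Harborview wins overall and in every case group — no reversal.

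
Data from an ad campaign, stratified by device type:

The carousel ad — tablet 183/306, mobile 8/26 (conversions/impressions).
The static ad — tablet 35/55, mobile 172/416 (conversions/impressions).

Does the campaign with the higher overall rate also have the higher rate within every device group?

No

Tablet: the carousel ad 183/306 = 59.8%, the static ad 35/55 = 63.6% → the static ad
Mobile: the carousel ad 8/26 = 30.8%, the static ad 172/416 = 41.3% → the static ad
Overall: the carousel ad 191/332 = 57.5%, the static ad 207/471 = 43.9% → the carousel ad
The static ad wins each device group but the carousel ad wins overall — the comparison reverses. The static ad's impressions skew toward mobile, which has a lower base rate.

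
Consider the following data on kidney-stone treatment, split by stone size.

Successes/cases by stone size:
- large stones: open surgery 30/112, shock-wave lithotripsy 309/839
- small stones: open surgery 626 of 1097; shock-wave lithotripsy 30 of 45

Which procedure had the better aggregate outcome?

Large stones: open surgery 30/112 = 26.8%, shock-wave lithotripsy 309/839 = 36.8% → shock-wave lithotripsy
Small stones: open surgery 626/1097 = 57.1%, shock-wave lithotripsy 30/45 = 66.7% → shock-wave lithotripsy
Overall: open surgery 656/1209 = 54.3%, shock-wave lithotripsy 339/884 = 38.3% → open surgery
(Shock-wave lithotripsy wins every stone group but open surgery wins overall — shock-wave lithotripsy's cases skew toward the low-rate large stones group.)

open surgery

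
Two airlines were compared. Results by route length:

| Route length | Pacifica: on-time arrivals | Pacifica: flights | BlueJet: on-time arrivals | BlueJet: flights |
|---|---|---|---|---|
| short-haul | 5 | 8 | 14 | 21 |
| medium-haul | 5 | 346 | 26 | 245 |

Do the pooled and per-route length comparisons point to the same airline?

Short-haul: Pacifica 5/8 = 62.5%, BlueJet 14/21 = 66.7% → BlueJet
Medium-haul: Pacifica 5/346 = 1.4%, BlueJet 26/245 = 10.6% → BlueJet
Overall: Pacifica 10/354 = 2.8%, BlueJet 40/266 = 15.0% → BlueJet
BlueJet wins overall and in every route group — no reversal.

Yes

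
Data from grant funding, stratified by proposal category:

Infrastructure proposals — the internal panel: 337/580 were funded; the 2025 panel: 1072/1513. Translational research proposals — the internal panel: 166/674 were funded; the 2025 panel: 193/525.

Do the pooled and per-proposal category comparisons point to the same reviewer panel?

Yes

Infrastructure: the internal panel 337/580 = 58.1%, the 2025 panel 1072/1513 = 70.9% → the 2025 panel
Translational research: the internal panel 166/674 = 24.6%, the 2025 panel 193/525 = 36.8% → the 2025 panel
Overall: the internal panel 503/1254 = 40.1%, the 2025 panel 1265/2038 = 62.1% → the 2025 panel
The 2025 panel wins overall and in every proposal group — no reversal.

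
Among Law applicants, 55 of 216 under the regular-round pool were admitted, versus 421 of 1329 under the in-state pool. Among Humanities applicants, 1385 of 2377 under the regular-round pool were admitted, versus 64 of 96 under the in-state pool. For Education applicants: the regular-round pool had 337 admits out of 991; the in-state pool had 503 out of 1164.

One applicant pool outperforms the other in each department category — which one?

the in-state pool

Law: the regular-round pool 55/216 = 25.5%, the in-state pool 421/1329 = 31.7% → the in-state pool
Humanities: the regular-round pool 1385/2377 = 58.3%, the in-state pool 64/96 = 66.7% → the in-state pool
Education: the regular-round pool 337/991 = 34.0%, the in-state pool 503/1164 = 43.2% → the in-state pool
The in-state pool has the higher rate in all 3 groups.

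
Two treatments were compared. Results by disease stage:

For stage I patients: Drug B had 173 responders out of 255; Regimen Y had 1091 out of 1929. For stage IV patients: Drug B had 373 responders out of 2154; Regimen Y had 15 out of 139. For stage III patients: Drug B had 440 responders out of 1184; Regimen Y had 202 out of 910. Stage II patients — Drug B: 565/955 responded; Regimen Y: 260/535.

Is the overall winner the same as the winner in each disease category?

No

Stage I: Drug B 173/255 = 67.8%, Regimen Y 1091/1929 = 56.6% → Drug B
Stage IV: Drug B 373/2154 = 17.3%, Regimen Y 15/139 = 10.8% → Drug B
Stage III: Drug B 440/1184 = 37.2%, Regimen Y 202/910 = 22.2% → Drug B
Stage II: Drug B 565/955 = 59.2%, Regimen Y 260/535 = 48.6% → Drug B
Overall: Drug B 1551/4548 = 34.1%, Regimen Y 1568/3513 = 44.6% → Regimen Y
Drug B wins each disease group but Regimen Y wins overall — the comparison reverses. Drug B's patients skew toward stage IV, which has a lower base rate.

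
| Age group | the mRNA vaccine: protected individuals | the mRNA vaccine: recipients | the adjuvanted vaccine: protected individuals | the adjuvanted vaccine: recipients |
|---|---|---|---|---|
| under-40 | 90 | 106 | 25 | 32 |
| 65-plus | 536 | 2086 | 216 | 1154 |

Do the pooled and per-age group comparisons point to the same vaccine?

Under-40: the mRNA vaccine 90/106 = 84.9%, the adjuvanted vaccine 25/32 = 78.1% → the mRNA vaccine
65-plus: the mRNA vaccine 536/2086 = 25.7%, the adjuvanted vaccine 216/1154 = 18.7% → the mRNA vaccine
Overall: the mRNA vaccine 626/2192 = 28.6%, the adjuvanted vaccine 241/1186 = 20.3% → the mRNA vaccine
The mRNA vaccine wins overall and in every age group — no reversal.

Yes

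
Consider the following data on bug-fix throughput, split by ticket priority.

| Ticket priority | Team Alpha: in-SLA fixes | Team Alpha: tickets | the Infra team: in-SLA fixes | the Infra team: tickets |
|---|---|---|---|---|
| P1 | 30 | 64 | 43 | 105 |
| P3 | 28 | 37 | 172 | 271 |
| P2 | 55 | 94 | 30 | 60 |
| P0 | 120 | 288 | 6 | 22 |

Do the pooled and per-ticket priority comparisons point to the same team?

No

P1: Team Alpha 30/64 = 46.9%, the Infra team 43/105 = 41.0% → Team Alpha
P3: Team Alpha 28/37 = 75.7%, the Infra team 172/271 = 63.5% → Team Alpha
P2: Team Alpha 55/94 = 58.5%, the Infra team 30/60 = 50.0% → Team Alpha
P0: Team Alpha 120/288 = 41.7%, the Infra team 6/22 = 27.3% → Team Alpha
Overall: Team Alpha 233/483 = 48.2%, the Infra team 251/458 = 54.8% → the Infra team
Team Alpha wins each ticket group but the Infra team wins overall — the comparison reverses. Team Alpha's tickets skew toward P0, which has a lower base rate.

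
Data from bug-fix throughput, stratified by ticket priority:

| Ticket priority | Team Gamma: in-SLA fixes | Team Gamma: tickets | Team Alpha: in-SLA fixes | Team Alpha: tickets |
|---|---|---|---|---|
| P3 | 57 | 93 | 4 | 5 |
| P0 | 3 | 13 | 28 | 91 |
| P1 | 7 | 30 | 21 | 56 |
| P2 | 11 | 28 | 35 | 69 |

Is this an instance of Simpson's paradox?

P3: Team Gamma 57/93 = 61.3%, Team Alpha 4/5 = 80.0% → Team Alpha
P0: Team Gamma 3/13 = 23.1%, Team Alpha 28/91 = 30.8% → Team Alpha
P1: Team Gamma 7/30 = 23.3%, Team Alpha 21/56 = 37.5% → Team Alpha
P2: Team Gamma 11/28 = 39.3%, Team Alpha 35/69 = 50.7% → Team Alpha
Overall: Team Gamma 78/164 = 47.6%, Team Alpha 88/221 = 39.8% → Team Gamma
Team Alpha wins each ticket group but Team Gamma wins overall — the comparison reverses. Team Alpha's tickets skew toward P0, which has a lower base rate.

Yes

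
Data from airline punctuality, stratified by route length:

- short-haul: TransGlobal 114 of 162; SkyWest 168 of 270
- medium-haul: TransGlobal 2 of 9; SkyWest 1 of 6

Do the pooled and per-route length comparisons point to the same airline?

Yes

Short-haul: TransGlobal 114/162 = 70.4%, SkyWest 168/270 = 62.2% → TransGlobal
Medium-haul: TransGlobal 2/9 = 22.2%, SkyWest 1/6 = 16.7% → TransGlobal
Overall: TransGlobal 116/171 = 67.8%, SkyWest 169/276 = 61.2% → TransGlobal
TransGlobal wins overall and in every route group — no reversal.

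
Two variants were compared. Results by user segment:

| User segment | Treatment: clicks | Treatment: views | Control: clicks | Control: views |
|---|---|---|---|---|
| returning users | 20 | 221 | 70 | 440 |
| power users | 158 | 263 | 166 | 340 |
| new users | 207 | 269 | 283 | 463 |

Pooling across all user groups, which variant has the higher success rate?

Returning users: Treatment 20/221 = 9.0%, Control 70/440 = 15.9% → Control
Power users: Treatment 158/263 = 60.1%, Control 166/340 = 48.8% → Treatment
New users: Treatment 207/269 = 77.0%, Control 283/463 = 61.1% → Treatment
Overall: Treatment 385/753 = 51.1%, Control 519/1243 = 41.8% → Treatment
(Neither sweeps every user group, but Treatment has the higher pooled rate.)

Treatment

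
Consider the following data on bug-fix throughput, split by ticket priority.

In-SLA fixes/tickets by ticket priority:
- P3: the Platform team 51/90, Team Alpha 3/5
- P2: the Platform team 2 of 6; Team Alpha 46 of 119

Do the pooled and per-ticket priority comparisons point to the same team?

No

P3: the Platform team 51/90 = 56.7%, Team Alpha 3/5 = 60.0% → Team Alpha
P2: the Platform team 2/6 = 33.3%, Team Alpha 46/119 = 38.7% → Team Alpha
Overall: the Platform team 53/96 = 55.2%, Team Alpha 49/124 = 39.5% → the Platform team
Team Alpha wins each ticket group but the Platform team wins overall — the comparison reverses. Team Alpha's tickets skew toward P2, which has a lower base rate.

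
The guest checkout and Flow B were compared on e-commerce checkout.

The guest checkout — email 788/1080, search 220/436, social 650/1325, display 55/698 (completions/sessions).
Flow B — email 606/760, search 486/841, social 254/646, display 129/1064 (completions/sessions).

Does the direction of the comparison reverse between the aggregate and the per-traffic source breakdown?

No

Email: the guest checkout 788/1080 = 73.0%, Flow B 606/760 = 79.7% → Flow B
Search: the guest checkout 220/436 = 50.5%, Flow B 486/841 = 57.8% → Flow B
Social: the guest checkout 650/1325 = 49.1%, Flow B 254/646 = 39.3% → the guest checkout
Display: the guest checkout 55/698 = 7.9%, Flow B 129/1064 = 12.1% → Flow B
Overall: the guest checkout 1713/3539 = 48.4%, Flow B 1475/3311 = 44.5% → the guest checkout
Neither sweeps: the guest checkout wins 1 of 4 groups, Flow B wins 3. The guest checkout wins overall but not every group — no Simpson reversal.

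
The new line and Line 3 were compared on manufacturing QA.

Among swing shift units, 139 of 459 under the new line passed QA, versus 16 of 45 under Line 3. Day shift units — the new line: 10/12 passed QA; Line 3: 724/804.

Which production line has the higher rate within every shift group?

Swing shift: the new line 139/459 = 30.3%, Line 3 16/45 = 35.6% → Line 3
Day shift: the new line 10/12 = 83.3%, Line 3 724/804 = 90.0% → Line 3
Line 3 has the higher rate in both groups.

Line 3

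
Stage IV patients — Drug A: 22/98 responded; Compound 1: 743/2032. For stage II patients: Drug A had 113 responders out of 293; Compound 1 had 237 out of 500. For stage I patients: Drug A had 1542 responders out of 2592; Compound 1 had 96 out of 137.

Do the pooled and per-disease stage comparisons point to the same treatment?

Stage IV: Drug A 22/98 = 22.4%, Compound 1 743/2032 = 36.6% → Compound 1
Stage II: Drug A 113/293 = 38.6%, Compound 1 237/500 = 47.4% → Compound 1
Stage I: Drug A 1542/2592 = 59.5%, Compound 1 96/137 = 70.1% → Compound 1
Overall: Drug A 1677/2983 = 56.2%, Compound 1 1076/2669 = 40.3% → Drug A
Compound 1 wins each disease group but Drug A wins overall — the comparison reverses. Compound 1's patients skew toward stage IV, which has a lower base rate.

No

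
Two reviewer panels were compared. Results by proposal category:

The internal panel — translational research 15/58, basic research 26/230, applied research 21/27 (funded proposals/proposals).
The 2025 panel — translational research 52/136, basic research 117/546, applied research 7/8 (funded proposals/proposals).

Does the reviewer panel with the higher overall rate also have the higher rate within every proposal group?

Yes

Translational research: the internal panel 15/58 = 25.9%, the 2025 panel 52/136 = 38.2% → the 2025 panel
Basic research: the internal panel 26/230 = 11.3%, the 2025 panel 117/546 = 21.4% → the 2025 panel
Applied research: the internal panel 21/27 = 77.8%, the 2025 panel 7/8 = 87.5% → the 2025 panel
Overall: the internal panel 62/315 = 19.7%, the 2025 panel 176/690 = 25.5% → the 2025 panel
The 2025 panel wins overall and in every proposal group — no reversal.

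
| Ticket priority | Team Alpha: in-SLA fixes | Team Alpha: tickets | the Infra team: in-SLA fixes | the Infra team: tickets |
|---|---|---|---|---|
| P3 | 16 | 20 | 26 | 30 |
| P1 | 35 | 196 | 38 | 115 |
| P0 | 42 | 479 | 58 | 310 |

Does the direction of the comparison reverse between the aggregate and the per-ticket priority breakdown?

P3: Team Alpha 16/20 = 80.0%, the Infra team 26/30 = 86.7% → the Infra team
P1: Team Alpha 35/196 = 17.9%, the Infra team 38/115 = 33.0% → the Infra team
P0: Team Alpha 42/479 = 8.8%, the Infra team 58/310 = 18.7% → the Infra team
Overall: Team Alpha 93/695 = 13.4%, the Infra team 122/455 = 26.8% → the Infra team
The Infra team wins overall and in every ticket group — no reversal.

No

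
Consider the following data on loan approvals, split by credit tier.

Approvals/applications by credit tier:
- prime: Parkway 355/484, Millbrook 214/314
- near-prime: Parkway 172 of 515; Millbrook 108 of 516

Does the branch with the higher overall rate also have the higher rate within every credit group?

Yes

Prime: Parkway 355/484 = 73.3%, Millbrook 214/314 = 68.2% → Parkway
Near-prime: Parkway 172/515 = 33.4%, Millbrook 108/516 = 20.9% → Parkway
Overall: Parkway 527/999 = 52.8%, Millbrook 322/830 = 38.8% → Parkway
Parkway wins overall and in every credit group — no reversal.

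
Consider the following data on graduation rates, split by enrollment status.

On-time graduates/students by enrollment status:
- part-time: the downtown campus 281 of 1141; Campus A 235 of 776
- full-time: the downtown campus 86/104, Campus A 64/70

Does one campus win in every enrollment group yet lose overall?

No

Part-time: the downtown campus 281/1141 = 24.6%, Campus A 235/776 = 30.3% → Campus A
Full-time: the downtown campus 86/104 = 82.7%, Campus A 64/70 = 91.4% → Campus A
Overall: the downtown campus 367/1245 = 29.5%, Campus A 299/846 = 35.3% → Campus A
Campus A wins overall and in every enrollment group — no reversal.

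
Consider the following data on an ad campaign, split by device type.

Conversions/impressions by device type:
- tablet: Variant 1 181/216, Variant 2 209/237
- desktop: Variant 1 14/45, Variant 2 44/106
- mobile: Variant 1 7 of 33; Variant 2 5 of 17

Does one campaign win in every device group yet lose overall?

Tablet: Variant 1 181/216 = 83.8%, Variant 2 209/237 = 88.2% → Variant 2
Desktop: Variant 1 14/45 = 31.1%, Variant 2 44/106 = 41.5% → Variant 2
Mobile: Variant 1 7/33 = 21.2%, Variant 2 5/17 = 29.4% → Variant 2
Overall: Variant 1 202/294 = 68.7%, Variant 2 258/360 = 71.7% → Variant 2
Variant 2 wins overall and in every device group — no reversal.

No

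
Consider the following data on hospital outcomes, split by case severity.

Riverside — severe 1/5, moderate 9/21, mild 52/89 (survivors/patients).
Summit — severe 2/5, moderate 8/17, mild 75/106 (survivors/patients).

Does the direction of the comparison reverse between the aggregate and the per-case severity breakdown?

Severe: Riverside 1/5 = 20.0%, Summit 2/5 = 40.0% → Summit
Moderate: Riverside 9/21 = 42.9%, Summit 8/17 = 47.1% → Summit
Mild: Riverside 52/89 = 58.4%, Summit 75/106 = 70.8% → Summit
Overall: Riverside 62/115 = 53.9%, Summit 85/128 = 66.4% → Summit
Summit wins overall and in every case group — no reversal.

No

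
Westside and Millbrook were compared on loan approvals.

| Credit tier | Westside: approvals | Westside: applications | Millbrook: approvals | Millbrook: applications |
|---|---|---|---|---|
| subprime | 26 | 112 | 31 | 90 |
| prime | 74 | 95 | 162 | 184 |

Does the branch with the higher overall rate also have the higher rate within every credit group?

Yes

Subprime: Westside 26/112 = 23.2%, Millbrook 31/90 = 34.4% → Millbrook
Prime: Westside 74/95 = 77.9%, Millbrook 162/184 = 88.0% → Millbrook
Overall: Westside 100/207 = 48.3%, Millbrook 193/274 = 70.4% → Millbrook
Millbrook wins overall and in every credit group — no reversal.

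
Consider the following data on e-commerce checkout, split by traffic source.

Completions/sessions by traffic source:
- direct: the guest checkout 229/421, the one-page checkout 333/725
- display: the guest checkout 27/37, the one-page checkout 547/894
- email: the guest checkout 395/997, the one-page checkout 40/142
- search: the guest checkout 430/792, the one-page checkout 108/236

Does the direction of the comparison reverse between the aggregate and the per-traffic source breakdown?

Yes

Direct: the guest checkout 229/421 = 54.4%, the one-page checkout 333/725 = 45.9% → the guest checkout
Display: the guest checkout 27/37 = 73.0%, the one-page checkout 547/894 = 61.2% → the guest checkout
Email: the guest checkout 395/997 = 39.6%, the one-page checkout 40/142 = 28.2% → the guest checkout
Search: the guest checkout 430/792 = 54.3%, the one-page checkout 108/236 = 45.8% → the guest checkout
Overall: the guest checkout 1081/2247 = 48.1%, the one-page checkout 1028/1997 = 51.5% → the one-page checkout
The guest checkout wins each traffic group but the one-page checkout wins overall — the comparison reverses. The guest checkout's sessions skew toward email, which has a lower base rate.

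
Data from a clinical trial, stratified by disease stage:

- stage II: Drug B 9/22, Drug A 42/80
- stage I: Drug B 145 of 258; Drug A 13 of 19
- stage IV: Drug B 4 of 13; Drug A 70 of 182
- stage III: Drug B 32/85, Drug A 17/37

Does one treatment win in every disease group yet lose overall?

Stage II: Drug B 9/22 = 40.9%, Drug A 42/80 = 52.5% → Drug A
Stage I: Drug B 145/258 = 56.2%, Drug A 13/19 = 68.4% → Drug A
Stage IV: Drug B 4/13 = 30.8%, Drug A 70/182 = 38.5% → Drug A
Stage III: Drug B 32/85 = 37.6%, Drug A 17/37 = 45.9% → Drug A
Overall: Drug B 190/378 = 50.3%, Drug A 142/318 = 44.7% → Drug B
Drug A wins each disease group but Drug B wins overall — the comparison reverses. Drug A's patients skew toward stage IV, which has a lower base rate.

Yes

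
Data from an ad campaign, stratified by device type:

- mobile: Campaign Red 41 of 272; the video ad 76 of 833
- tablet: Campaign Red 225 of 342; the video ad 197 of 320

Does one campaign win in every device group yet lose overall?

Mobile: Campaign Red 41/272 = 15.1%, the video ad 76/833 = 9.1% → Campaign Red
Tablet: Campaign Red 225/342 = 65.8%, the video ad 197/320 = 61.6% → Campaign Red
Overall: Campaign Red 266/614 = 43.3%, the video ad 273/1153 = 23.7% → Campaign Red
Campaign Red wins overall and in every device group — no reversal.

No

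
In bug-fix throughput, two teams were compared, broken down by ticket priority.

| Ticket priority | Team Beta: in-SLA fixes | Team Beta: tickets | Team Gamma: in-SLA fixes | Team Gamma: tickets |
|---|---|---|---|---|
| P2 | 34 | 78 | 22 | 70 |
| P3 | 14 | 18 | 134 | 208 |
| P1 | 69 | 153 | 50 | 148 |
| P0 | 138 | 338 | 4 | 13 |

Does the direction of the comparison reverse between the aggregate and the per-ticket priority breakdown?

P2: Team Beta 34/78 = 43.6%, Team Gamma 22/70 = 31.4% → Team Beta
P3: Team Beta 14/18 = 77.8%, Team Gamma 134/208 = 64.4% → Team Beta
P1: Team Beta 69/153 = 45.1%, Team Gamma 50/148 = 33.8% → Team Beta
P0: Team Beta 138/338 = 40.8%, Team Gamma 4/13 = 30.8% → Team Beta
Overall: Team Beta 255/587 = 43.4%, Team Gamma 210/439 = 47.8% → Team Gamma
Team Beta wins each ticket group but Team Gamma wins overall — the comparison reverses. Team Beta's tickets skew toward P0, which has a lower base rate.

Yes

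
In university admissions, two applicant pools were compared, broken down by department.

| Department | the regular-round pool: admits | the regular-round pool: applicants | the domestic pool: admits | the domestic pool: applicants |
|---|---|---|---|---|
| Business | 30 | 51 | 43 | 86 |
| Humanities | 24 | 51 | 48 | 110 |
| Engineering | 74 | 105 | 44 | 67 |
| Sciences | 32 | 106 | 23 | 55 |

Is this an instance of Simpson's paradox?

No

Business: the regular-round pool 30/51 = 58.8%, the domestic pool 43/86 = 50.0% → the regular-round pool
Humanities: the regular-round pool 24/51 = 47.1%, the domestic pool 48/110 = 43.6% → the regular-round pool
Engineering: the regular-round pool 74/105 = 70.5%, the domestic pool 44/67 = 65.7% → the regular-round pool
Sciences: the regular-round pool 32/106 = 30.2%, the domestic pool 23/55 = 41.8% → the domestic pool
Overall: the regular-round pool 160/313 = 51.1%, the domestic pool 158/318 = 49.7% → the regular-round pool
Neither sweeps: the regular-round pool wins 3 of 4 groups, the domestic pool wins 1. The regular-round pool wins overall but not every group — no Simpson reversal.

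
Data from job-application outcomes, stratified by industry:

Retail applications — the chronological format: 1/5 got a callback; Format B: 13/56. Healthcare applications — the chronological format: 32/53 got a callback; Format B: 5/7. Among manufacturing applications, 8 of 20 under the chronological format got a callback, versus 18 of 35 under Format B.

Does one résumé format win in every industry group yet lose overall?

Yes

Retail: the chronological format 1/5 = 20.0%, Format B 13/56 = 23.2% → Format B
Healthcare: the chronological format 32/53 = 60.4%, Format B 5/7 = 71.4% → Format B
Manufacturing: the chronological format 8/20 = 40.0%, Format B 18/35 = 51.4% → Format B
Overall: the chronological format 41/78 = 52.6%, Format B 36/98 = 36.7% → the chronological format
Format B wins each industry group but the chronological format wins overall — the comparison reverses. Format B's applications skew toward retail, which has a lower base rate.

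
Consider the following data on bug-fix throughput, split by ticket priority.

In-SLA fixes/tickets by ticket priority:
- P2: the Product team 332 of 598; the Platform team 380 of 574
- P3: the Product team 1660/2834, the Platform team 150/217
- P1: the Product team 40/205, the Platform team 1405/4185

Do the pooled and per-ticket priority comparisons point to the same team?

No

P2: the Product team 332/598 = 55.5%, the Platform team 380/574 = 66.2% → the Platform team
P3: the Product team 1660/2834 = 58.6%, the Platform team 150/217 = 69.1% → the Platform team
P1: the Product team 40/205 = 19.5%, the Platform team 1405/4185 = 33.6% → the Platform team
Overall: the Product team 2032/3637 = 55.9%, the Platform team 1935/4976 = 38.9% → the Product team
The Platform team wins each ticket group but the Product team wins overall — the comparison reverses. The Platform team's tickets skew toward P1, which has a lower base rate.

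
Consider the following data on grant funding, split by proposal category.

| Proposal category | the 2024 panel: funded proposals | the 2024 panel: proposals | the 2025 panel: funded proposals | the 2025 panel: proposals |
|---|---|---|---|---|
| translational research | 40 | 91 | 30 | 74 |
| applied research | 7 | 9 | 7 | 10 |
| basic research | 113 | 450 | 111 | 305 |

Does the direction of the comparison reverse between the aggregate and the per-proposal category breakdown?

No

Translational research: the 2024 panel 40/91 = 44.0%, the 2025 panel 30/74 = 40.5% → the 2024 panel
Applied research: the 2024 panel 7/9 = 77.8%, the 2025 panel 7/10 = 70.0% → the 2024 panel
Basic research: the 2024 panel 113/450 = 25.1%, the 2025 panel 111/305 = 36.4% → the 2025 panel
Overall: the 2024 panel 160/550 = 29.1%, the 2025 panel 148/389 = 38.0% → the 2025 panel
Neither sweeps: the 2024 panel wins 2 of 3 groups, the 2025 panel wins 1. The 2025 panel wins overall but not every group — no Simpson reversal.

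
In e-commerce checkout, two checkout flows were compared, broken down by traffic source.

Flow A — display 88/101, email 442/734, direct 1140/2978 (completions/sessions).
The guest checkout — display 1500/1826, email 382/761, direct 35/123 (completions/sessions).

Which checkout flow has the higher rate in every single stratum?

Flow A

Display: Flow A 88/101 = 87.1%, the guest checkout 1500/1826 = 82.1% → Flow A
Email: Flow A 442/734 = 60.2%, the guest checkout 382/761 = 50.2% → Flow A
Direct: Flow A 1140/2978 = 38.3%, the guest checkout 35/123 = 28.5% → Flow A
Flow A has the higher rate in all 3 groups.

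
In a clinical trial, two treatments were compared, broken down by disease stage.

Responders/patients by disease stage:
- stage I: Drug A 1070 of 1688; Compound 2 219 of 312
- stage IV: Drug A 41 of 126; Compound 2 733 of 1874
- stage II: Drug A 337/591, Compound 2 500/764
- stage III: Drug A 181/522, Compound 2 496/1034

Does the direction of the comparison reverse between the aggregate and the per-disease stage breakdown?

Yes

Stage I: Drug A 1070/1688 = 63.4%, Compound 2 219/312 = 70.2% → Compound 2
Stage IV: Drug A 41/126 = 32.5%, Compound 2 733/1874 = 39.1% → Compound 2
Stage II: Drug A 337/591 = 57.0%, Compound 2 500/764 = 65.4% → Compound 2
Stage III: Drug A 181/522 = 34.7%, Compound 2 496/1034 = 48.0% → Compound 2
Overall: Drug A 1629/2927 = 55.7%, Compound 2 1948/3984 = 48.9% → Drug A
Compound 2 wins each disease group but Drug A wins overall — the comparison reverses. Compound 2's patients skew toward stage IV, which has a lower base rate.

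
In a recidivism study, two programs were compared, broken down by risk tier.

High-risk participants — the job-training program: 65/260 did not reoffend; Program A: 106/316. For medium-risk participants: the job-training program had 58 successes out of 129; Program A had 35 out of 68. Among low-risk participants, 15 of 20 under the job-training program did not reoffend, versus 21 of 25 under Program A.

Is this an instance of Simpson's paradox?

No

High-risk: the job-training program 65/260 = 25.0%, Program A 106/316 = 33.5% → Program A
Medium-risk: the job-training program 58/129 = 45.0%, Program A 35/68 = 51.5% → Program A
Low-risk: the job-training program 15/20 = 75.0%, Program A 21/25 = 84.0% → Program A
Overall: the job-training program 138/409 = 33.7%, Program A 162/409 = 39.6% → Program A
Program A wins overall and in every risk group — no reversal.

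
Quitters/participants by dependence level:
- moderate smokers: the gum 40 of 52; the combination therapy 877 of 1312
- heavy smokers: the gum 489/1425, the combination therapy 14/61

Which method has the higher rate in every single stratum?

the gum

Moderate smokers: the gum 40/52 = 76.9%, the combination therapy 877/1312 = 66.8% → the gum
Heavy smokers: the gum 489/1425 = 34.3%, the combination therapy 14/61 = 23.0% → the gum
The gum has the higher rate in both groups.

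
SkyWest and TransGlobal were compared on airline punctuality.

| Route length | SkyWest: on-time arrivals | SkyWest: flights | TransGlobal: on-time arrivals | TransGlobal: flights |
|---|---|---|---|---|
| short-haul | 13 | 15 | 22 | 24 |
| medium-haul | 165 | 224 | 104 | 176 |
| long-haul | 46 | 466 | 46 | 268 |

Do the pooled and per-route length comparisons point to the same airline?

No

Short-haul: SkyWest 13/15 = 86.7%, TransGlobal 22/24 = 91.7% → TransGlobal
Medium-haul: SkyWest 165/224 = 73.7%, TransGlobal 104/176 = 59.1% → SkyWest
Long-haul: SkyWest 46/466 = 9.9%, TransGlobal 46/268 = 17.2% → TransGlobal
Overall: SkyWest 224/705 = 31.8%, TransGlobal 172/468 = 36.8% → TransGlobal
Neither sweeps: SkyWest wins 1 of 3 groups, TransGlobal wins 2. TransGlobal wins overall but not every group — no Simpson reversal.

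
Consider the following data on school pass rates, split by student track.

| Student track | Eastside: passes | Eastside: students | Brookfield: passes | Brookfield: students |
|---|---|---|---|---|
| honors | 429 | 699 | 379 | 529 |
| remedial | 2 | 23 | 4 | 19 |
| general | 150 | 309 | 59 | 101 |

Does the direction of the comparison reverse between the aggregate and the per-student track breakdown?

Honors: Eastside 429/699 = 61.4%, Brookfield 379/529 = 71.6% → Brookfield
Remedial: Eastside 2/23 = 8.7%, Brookfield 4/19 = 21.1% → Brookfield
General: Eastside 150/309 = 48.5%, Brookfield 59/101 = 58.4% → Brookfield
Overall: Eastside 581/1031 = 56.4%, Brookfield 442/649 = 68.1% → Brookfield
Brookfield wins overall and in every student group — no reversal.

No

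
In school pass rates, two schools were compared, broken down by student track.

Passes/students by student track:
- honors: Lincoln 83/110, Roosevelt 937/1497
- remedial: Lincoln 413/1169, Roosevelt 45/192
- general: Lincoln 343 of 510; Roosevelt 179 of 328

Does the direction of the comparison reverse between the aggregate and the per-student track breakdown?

Yes

Honors: Lincoln 83/110 = 75.5%, Roosevelt 937/1497 = 62.6% → Lincoln
Remedial: Lincoln 413/1169 = 35.3%, Roosevelt 45/192 = 23.4% → Lincoln
General: Lincoln 343/510 = 67.3%, Roosevelt 179/328 = 54.6% → Lincoln
Overall: Lincoln 839/1789 = 46.9%, Roosevelt 1161/2017 = 57.6% → Roosevelt
Lincoln wins each student group but Roosevelt wins overall — the comparison reverses. Lincoln's students skew toward remedial, which has a lower base rate.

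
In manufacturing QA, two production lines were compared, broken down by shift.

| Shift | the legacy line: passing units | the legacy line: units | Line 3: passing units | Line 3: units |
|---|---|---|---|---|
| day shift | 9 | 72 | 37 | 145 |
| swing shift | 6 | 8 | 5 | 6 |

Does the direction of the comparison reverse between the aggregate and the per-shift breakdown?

No

Day shift: the legacy line 9/72 = 12.5%, Line 3 37/145 = 25.5% → Line 3
Swing shift: the legacy line 6/8 = 75.0%, Line 3 5/6 = 83.3% → Line 3
Overall: the legacy line 15/80 = 18.8%, Line 3 42/151 = 27.8% → Line 3
Line 3 wins overall and in every shift group — no reversal.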